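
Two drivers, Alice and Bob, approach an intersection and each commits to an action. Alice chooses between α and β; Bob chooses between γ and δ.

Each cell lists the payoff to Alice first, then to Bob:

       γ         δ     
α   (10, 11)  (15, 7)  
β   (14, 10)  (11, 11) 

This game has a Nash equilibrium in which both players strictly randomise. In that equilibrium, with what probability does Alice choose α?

1/5

Let p be the probability that Alice plays α. In a completely mixed equilibrium, Bob must be indifferent between γ and δ.
Bob's expected payoff from γ is 11p + 10(1−p); from δ it is 7p + 11(1−p).
Setting these equal: p + 10 = −4p + 11, so p = 1/5.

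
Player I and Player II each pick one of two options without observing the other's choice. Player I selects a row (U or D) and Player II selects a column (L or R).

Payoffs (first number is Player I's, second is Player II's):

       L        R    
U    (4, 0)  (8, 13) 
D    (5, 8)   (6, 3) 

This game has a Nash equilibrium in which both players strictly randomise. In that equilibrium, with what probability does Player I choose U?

5/18

Let r be the probability that Player I plays U. In a completely mixed equilibrium, Player II must be indifferent between L and R.
Player II's expected payoff from L is 8(1−r); from R it is 13r + 3(1−r).
Setting these equal: −8r + 8 = 10r + 3, so r = 5/18.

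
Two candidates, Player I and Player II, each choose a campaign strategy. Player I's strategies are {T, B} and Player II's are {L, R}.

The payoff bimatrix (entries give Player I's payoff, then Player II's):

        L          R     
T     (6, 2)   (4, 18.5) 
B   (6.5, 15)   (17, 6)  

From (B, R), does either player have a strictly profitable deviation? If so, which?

Player I at (B, R) earns 17; deviating to T yields 4 — not better.
Player II earns 6; deviating to L yields 15 — a strict improvement.
Only Player II has a strictly profitable deviation.

Player II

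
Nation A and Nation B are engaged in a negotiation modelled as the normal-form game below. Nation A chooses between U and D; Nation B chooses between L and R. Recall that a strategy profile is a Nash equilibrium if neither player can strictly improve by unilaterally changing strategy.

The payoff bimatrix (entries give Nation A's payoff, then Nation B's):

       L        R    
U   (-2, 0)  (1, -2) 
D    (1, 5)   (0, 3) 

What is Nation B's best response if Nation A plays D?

L

Against D, Nation B earns 5 from L and 3 from R.
So L is the best response.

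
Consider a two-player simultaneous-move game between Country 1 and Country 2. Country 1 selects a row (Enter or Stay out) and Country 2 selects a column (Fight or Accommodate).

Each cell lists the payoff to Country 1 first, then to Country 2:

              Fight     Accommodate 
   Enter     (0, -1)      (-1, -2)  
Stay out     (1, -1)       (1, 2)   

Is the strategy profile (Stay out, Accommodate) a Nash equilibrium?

Yes

At (Stay out, Accommodate), Country 1 earns 1; switching to Enter would give -1, so Country 1 has no profitable deviation.
Country 2 earns 2; switching to Fight would give -1, so Country 2 has no profitable deviation.
Neither player can gain by a unilateral deviation, so this profile is a Nash equilibrium.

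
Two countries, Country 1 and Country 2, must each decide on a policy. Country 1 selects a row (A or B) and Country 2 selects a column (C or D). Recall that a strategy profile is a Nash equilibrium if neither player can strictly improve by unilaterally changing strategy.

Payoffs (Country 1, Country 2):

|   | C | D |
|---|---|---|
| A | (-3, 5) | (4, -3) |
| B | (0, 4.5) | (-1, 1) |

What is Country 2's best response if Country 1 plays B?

Against B, Country 2 earns 4.5 from C and 1 from D.
So C is the best response.

C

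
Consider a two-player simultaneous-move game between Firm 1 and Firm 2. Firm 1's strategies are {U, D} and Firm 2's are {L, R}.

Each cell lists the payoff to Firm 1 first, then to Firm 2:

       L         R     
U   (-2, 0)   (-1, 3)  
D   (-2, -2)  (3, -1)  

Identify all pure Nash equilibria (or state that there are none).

(D, R)

(U, L): Firm 2 prefers R (3 > 0) — not an equilibrium.
(U, R): Firm 1 prefers D (3 > -1) — not an equilibrium.
(D, L): Firm 2 prefers R (-1 > -2) — not an equilibrium.
(D, R): Firm 1 gets 3 ≥ -1 from U, and Firm 2 gets -1 ≥ -2 from L — Nash equilibrium.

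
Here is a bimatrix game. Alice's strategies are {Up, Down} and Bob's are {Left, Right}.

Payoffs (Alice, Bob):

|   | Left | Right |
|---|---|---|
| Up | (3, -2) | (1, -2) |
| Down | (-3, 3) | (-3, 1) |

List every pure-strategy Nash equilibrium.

(Up, Left) and (Up, Right)

(Up, Left): Alice gets 3 ≥ -3 from Down, and Bob gets -2 ≥ -2 from Right — Nash equilibrium.
(Up, Right): Alice gets 1 ≥ -3 from Down, and Bob gets -2 ≥ -2 from Left — Nash equilibrium.
(Down, Left): Alice prefers Up (3 > -3) — not an equilibrium.
(Down, Right): Alice prefers Up (1 > -3); Bob prefers Left (3 > 1) — not an equilibrium.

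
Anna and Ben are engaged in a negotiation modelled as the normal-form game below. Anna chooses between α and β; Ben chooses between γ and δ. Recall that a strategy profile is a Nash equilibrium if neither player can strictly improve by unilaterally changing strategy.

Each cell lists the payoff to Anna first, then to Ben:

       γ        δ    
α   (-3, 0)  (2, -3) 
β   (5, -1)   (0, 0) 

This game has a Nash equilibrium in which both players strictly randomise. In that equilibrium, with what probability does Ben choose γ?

Let c be the probability that Ben plays γ. In a completely mixed equilibrium, Anna must be indifferent between α and β.
Anna's expected payoff from α is −3c + 2(1−c); from β it is 5c.
Setting these equal: −5c + 2 = 5c, so c = 1/5.

1/5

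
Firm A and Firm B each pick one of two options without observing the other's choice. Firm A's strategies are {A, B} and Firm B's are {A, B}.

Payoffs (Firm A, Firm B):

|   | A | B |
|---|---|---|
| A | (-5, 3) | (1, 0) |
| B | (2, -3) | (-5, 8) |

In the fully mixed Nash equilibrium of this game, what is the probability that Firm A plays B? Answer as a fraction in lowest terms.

3/14

Let p be the probability that Firm A plays A. In a completely mixed equilibrium, Firm B must be indifferent between A and B.
Firm B's expected payoff from A is 3p − 3(1−p); from B it is 8(1−p).
Setting these equal: 6p − 3 = −8p + 8, so p = 11/14.
Therefore Firm A plays B with probability 1 − 11/14 = 3/14.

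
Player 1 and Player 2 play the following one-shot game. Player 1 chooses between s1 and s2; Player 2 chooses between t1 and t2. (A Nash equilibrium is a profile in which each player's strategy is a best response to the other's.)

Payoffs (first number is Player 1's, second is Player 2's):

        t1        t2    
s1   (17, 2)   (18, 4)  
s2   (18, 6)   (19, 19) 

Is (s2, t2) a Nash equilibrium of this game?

At (s2, t2), Player 1 earns 19; switching to s1 would give 18, so Player 1 has no profitable deviation.
Player 2 earns 19; switching to t1 would give 6, so Player 2 has no profitable deviation.
Neither player can gain by a unilateral deviation, so this profile is a Nash equilibrium.

Yes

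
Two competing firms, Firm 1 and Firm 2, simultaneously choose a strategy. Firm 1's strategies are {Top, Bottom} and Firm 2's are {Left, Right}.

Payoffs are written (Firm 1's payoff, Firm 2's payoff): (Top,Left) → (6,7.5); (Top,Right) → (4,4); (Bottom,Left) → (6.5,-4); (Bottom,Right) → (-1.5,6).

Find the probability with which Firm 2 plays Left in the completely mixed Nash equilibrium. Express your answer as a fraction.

11/12

Let c be the probability that Firm 2 plays Left. In a completely mixed equilibrium, Firm 1 must be indifferent between Top and Bottom.
Firm 1's expected payoff from Top is 6c + 4(1−c); from Bottom it is 6.5c − 1.5(1−c).
Setting these equal: 2c + 4 = 8c − 1.5, so c = 11/12.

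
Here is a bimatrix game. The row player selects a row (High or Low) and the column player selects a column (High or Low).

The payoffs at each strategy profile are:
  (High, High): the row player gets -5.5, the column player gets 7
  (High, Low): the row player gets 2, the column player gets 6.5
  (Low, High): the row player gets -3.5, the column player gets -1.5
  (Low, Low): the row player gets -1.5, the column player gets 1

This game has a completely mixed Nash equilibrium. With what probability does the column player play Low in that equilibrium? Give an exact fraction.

Let y be the probability that the column player plays High. In a completely mixed equilibrium, the row player must be indifferent between High and Low.
The row player's expected payoff from High is −5.5y + 2(1−y); from Low it is −3.5y − 1.5(1−y).
Setting these equal: −7.5y + 2 = −2y − 1.5, so y = 7/11.
Therefore the column player plays Low with probability 1 − 7/11 = 4/11.

4/11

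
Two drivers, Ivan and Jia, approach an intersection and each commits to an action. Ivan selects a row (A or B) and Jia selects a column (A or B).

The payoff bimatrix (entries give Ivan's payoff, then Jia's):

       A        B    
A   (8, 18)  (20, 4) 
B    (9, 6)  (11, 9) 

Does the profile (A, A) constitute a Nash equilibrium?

No

At (A, A), Ivan earns 8; switching to B would give 9, so Ivan would deviate.
Jia earns 18; switching to B would give 4, so Jia has no profitable deviation.
Since at least one player can profitably deviate, this is not a Nash equilibrium.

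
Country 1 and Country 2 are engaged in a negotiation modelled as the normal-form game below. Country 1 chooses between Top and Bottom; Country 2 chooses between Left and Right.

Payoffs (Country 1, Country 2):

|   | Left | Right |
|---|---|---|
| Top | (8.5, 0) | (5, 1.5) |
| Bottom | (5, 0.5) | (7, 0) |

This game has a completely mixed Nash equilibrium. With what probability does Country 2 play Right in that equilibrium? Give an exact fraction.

7/11

Let q be the probability that Country 2 plays Left. In a completely mixed equilibrium, Country 1 must be indifferent between Top and Bottom.
Country 1's expected payoff from Top is 8.5q + 5(1−q); from Bottom it is 5q + 7(1−q).
Setting these equal: 3.5q + 5 = −2q + 7, so q = 4/11.
Therefore Country 2 plays Right with probability 1 − 4/11 = 7/11.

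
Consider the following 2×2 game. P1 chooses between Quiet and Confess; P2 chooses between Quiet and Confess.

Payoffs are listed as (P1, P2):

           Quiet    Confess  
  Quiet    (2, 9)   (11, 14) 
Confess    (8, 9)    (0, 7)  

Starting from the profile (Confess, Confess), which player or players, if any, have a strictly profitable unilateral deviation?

P1 at (Confess, Confess) earns 0; deviating to Quiet yields 11 — a strict improvement.
P2 earns 7; deviating to Quiet yields 9 — a strict improvement.
Both P1 and P2 have strictly profitable deviations.

Both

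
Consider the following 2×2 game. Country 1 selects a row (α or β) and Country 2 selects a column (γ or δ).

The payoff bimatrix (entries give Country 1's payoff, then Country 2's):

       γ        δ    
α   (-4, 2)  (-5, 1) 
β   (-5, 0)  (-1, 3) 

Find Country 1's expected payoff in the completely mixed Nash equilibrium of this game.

-21/5

First find y, the probability Country 2 plays γ, from Country 1's indifference between α and β: −4y − 5(1−y) = −5y − (1−y), giving y = 4/5.
Since Country 1 is indifferent in equilibrium, Country 1's expected payoff equals the payoff from either row against (4/5, 1/5). Using α: −4(4/5) − 5(1/5) = -21/5.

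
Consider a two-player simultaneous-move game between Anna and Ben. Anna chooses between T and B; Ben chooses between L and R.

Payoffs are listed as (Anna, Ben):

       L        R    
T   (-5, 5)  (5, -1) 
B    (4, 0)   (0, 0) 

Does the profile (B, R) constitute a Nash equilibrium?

At (B, R), Anna earns 0; switching to T would give 5, so Anna would deviate.
Ben earns 0; switching to L would give 0, so Ben has no profitable deviation.
Since at least one player can profitably deviate, this is not a Nash equilibrium.

No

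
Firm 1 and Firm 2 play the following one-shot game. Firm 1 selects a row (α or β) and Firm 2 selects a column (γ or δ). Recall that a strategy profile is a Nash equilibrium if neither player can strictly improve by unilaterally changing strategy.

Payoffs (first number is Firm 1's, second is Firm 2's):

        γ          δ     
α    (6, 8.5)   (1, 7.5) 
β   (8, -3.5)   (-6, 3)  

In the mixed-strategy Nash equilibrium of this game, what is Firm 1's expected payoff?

First find q, the probability Firm 2 plays γ, from Firm 1's indifference between α and β: 6q + (1−q) = 8q − 6(1−q), giving q = 7/9.
Since Firm 1 is indifferent in equilibrium, Firm 1's expected payoff equals the payoff from either row against (7/9, 2/9). Using α: 6(7/9) + (2/9) = 44/9.

44/9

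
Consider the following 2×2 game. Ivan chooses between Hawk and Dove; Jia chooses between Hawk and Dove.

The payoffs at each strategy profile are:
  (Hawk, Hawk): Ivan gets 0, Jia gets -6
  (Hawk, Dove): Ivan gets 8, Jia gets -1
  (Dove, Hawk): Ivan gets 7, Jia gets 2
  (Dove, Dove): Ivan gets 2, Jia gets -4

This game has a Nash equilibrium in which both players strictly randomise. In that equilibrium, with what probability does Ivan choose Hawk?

6/11

Let p be the probability that Ivan plays Hawk. In a completely mixed equilibrium, Jia must be indifferent between Hawk and Dove.
Jia's expected payoff from Hawk is −6p + 2(1−p); from Dove it is −p − 4(1−p).
Setting these equal: −8p + 2 = 3p − 4, so p = 6/11.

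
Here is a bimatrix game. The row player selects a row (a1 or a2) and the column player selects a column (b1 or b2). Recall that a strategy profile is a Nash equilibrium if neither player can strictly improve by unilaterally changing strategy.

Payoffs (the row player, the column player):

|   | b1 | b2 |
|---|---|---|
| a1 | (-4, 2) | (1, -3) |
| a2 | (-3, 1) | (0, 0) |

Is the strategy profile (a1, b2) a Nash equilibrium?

No

At (a1, b2), the row player earns 1; switching to a2 would give 0, so the row player has no profitable deviation.
The column player earns -3; switching to b1 would give 2, so the column player would deviate.
Since at least one player can profitably deviate, this is not a Nash equilibrium.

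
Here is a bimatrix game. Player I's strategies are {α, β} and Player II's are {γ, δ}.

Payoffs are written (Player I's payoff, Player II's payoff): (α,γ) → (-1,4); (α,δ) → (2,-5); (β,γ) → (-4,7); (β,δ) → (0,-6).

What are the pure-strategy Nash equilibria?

(α, γ)

(α, γ): Player I gets -1 ≥ -4 from β, and Player II gets 4 ≥ -5 from δ — Nash equilibrium.
(α, δ): Player II prefers γ (4 > -5) — not an equilibrium.
(β, γ): Player I prefers α (-1 > -4) — not an equilibrium.
(β, δ): Player I prefers α (2 > 0); Player II prefers γ (7 > -6) — not an equilibrium.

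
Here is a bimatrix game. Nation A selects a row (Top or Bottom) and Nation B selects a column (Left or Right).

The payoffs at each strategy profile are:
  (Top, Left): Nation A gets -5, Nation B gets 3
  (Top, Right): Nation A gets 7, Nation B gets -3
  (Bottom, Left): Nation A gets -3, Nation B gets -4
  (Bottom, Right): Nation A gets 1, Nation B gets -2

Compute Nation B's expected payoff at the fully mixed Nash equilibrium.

First find x, the probability Nation A plays Top, from Nation B's indifference between Left and Right: 3x − 4(1−x) = −3x − 2(1−x), giving x = 1/4.
Since Nation B is indifferent in equilibrium, Nation B's expected payoff equals the payoff from either column against (1/4, 3/4). Using Left: 3(1/4) − 4(3/4) = -9/4.

-9/4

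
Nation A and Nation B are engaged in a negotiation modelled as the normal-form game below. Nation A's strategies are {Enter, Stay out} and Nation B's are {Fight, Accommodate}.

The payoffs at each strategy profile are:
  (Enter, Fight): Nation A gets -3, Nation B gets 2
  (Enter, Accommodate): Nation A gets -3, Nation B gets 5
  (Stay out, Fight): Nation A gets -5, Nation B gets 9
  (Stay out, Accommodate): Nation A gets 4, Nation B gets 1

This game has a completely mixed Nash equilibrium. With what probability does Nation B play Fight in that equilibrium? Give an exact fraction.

7/9

Let y be the probability that Nation B plays Fight. In a completely mixed equilibrium, Nation A must be indifferent between Enter and Stay out.
Nation A's expected payoff from Enter is −3y − 3(1−y); from Stay out it is −5y + 4(1−y).
Setting these equal: -3 = −9y + 4, so y = 7/9.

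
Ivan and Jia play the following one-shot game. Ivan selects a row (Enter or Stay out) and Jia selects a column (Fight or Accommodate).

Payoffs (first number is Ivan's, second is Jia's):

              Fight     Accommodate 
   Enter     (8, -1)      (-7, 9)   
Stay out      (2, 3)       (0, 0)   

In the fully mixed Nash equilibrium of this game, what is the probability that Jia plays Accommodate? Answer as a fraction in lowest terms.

Let y be the probability that Jia plays Fight. In a completely mixed equilibrium, Ivan must be indifferent between Enter and Stay out.
Ivan's expected payoff from Enter is 8y − 7(1−y); from Stay out it is 2y.
Setting these equal: 15y − 7 = 2y, so y = 7/13.
Therefore Jia plays Accommodate with probability 1 − 7/13 = 6/13.

6/13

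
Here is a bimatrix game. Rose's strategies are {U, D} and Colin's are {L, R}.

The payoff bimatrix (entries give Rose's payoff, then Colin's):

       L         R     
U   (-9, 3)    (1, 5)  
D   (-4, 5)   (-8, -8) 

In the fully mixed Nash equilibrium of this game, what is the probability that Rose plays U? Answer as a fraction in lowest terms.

Let x be the probability that Rose plays U. In a completely mixed equilibrium, Colin must be indifferent between L and R.
Colin's expected payoff from L is 3x + 5(1−x); from R it is 5x − 8(1−x).
Setting these equal: −2x + 5 = 13x − 8, so x = 13/15.

13/15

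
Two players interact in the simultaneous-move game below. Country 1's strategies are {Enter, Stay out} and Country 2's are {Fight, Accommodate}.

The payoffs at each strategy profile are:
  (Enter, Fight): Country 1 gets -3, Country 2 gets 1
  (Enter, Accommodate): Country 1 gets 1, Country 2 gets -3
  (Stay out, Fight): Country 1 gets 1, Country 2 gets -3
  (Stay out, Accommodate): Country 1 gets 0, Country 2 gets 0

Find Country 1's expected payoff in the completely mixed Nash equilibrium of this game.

First find y, the probability Country 2 plays Fight, from Country 1's indifference between Enter and Stay out: −3y + (1−y) = y, giving y = 1/5.
Since Country 1 is indifferent in equilibrium, Country 1's expected payoff equals the payoff from either row against (1/5, 4/5). Using Enter: −3(1/5) + (4/5) = 1/5.

1/5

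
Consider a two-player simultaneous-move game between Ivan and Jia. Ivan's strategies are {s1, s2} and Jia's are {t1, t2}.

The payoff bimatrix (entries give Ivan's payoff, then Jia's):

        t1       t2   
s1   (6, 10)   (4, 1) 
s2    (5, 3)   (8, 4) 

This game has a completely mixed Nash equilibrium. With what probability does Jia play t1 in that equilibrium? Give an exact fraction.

4/5

Let q be the probability that Jia plays t1. In a completely mixed equilibrium, Ivan must be indifferent between s1 and s2.
Ivan's expected payoff from s1 is 6q + 4(1−q); from s2 it is 5q + 8(1−q).
Setting these equal: 2q + 4 = −3q + 8, so q = 4/5.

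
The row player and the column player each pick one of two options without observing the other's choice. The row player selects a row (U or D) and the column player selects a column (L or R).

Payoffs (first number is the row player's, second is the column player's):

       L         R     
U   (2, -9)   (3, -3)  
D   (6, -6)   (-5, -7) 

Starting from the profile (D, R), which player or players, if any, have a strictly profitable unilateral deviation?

Both

The row player at (D, R) earns -5; deviating to U yields 3 — a strict improvement.
The column player earns -7; deviating to L yields -6 — a strict improvement.
Both the row player and the column player have strictly profitable deviations.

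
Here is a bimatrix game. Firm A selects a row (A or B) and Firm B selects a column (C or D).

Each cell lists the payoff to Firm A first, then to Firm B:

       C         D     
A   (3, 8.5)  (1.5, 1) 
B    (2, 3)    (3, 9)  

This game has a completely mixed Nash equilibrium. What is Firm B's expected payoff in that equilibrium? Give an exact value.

49/9

First find p, the probability Firm A plays A, from Firm B's indifference between C and D: 8.5p + 3(1−p) = p + 9(1−p), giving p = 4/9.
Since Firm B is indifferent in equilibrium, Firm B's expected payoff equals the payoff from either column against (4/9, 5/9). Using C: 8.5(4/9) + 3(5/9) = 49/9.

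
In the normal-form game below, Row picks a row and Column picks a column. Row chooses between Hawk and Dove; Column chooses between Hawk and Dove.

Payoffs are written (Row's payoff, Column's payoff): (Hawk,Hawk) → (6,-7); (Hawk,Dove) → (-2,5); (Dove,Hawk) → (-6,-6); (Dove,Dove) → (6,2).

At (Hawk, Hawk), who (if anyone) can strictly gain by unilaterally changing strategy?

Column

Row at (Hawk, Hawk) earns 6; deviating to Dove yields -6 — not better.
Column earns -7; deviating to Dove yields 5 — a strict improvement.
Only Column has a strictly profitable deviation.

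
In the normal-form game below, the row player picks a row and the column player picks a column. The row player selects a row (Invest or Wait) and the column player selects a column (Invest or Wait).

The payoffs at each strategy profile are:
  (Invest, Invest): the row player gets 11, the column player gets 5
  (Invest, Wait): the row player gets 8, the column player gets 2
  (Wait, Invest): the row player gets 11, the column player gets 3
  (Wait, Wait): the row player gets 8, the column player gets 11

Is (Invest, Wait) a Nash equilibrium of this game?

At (Invest, Wait), the row player earns 8; switching to Wait would give 8, so the row player has no profitable deviation.
The column player earns 2; switching to Invest would give 5, so the column player would deviate.
Since at least one player can profitably deviate, this is not a Nash equilibrium.

No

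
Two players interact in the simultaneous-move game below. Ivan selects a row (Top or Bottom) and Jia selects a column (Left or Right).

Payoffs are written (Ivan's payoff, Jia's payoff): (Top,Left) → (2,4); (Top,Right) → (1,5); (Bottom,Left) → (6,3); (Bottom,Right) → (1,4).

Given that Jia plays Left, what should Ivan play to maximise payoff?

Against Left, Ivan earns 2 from Top and 6 from Bottom.
So Bottom is the best response.

Bottom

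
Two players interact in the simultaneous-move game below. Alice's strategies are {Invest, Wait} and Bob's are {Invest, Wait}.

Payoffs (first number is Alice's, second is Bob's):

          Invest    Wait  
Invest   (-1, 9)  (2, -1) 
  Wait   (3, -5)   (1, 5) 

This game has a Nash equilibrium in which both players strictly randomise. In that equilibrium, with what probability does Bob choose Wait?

Let y be the probability that Bob plays Invest. In a completely mixed equilibrium, Alice must be indifferent between Invest and Wait.
Alice's expected payoff from Invest is −y + 2(1−y); from Wait it is 3y + (1−y).
Setting these equal: −3y + 2 = 2y + 1, so y = 1/5.
Therefore Bob plays Wait with probability 1 − 1/5 = 4/5.

4/5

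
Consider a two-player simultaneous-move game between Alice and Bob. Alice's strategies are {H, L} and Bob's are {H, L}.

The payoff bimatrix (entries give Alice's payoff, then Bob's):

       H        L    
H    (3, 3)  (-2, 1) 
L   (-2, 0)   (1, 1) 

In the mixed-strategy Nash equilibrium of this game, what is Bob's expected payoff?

First find p, the probability Alice plays H, from Bob's indifference between H and L: 3p = p + (1−p), giving p = 1/3.
Since Bob is indifferent in equilibrium, Bob's expected payoff equals the payoff from either column against (1/3, 2/3). Using H: 3(1/3) = 1.

1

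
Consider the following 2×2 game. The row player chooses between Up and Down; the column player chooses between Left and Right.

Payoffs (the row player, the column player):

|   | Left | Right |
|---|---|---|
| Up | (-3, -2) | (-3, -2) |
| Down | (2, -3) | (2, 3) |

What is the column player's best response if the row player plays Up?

Against Up, the column player earns -2 from Left and -2 from Right.
So either strategy is a best response.

either — both Left and Right are best responses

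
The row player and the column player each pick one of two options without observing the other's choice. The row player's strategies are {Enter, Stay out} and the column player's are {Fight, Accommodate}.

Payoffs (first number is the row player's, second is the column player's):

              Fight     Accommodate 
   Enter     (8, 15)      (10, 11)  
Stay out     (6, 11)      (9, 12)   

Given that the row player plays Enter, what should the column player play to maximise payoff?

Against Enter, the column player earns 15 from Fight and 11 from Accommodate.
So Fight is the best response.

Fight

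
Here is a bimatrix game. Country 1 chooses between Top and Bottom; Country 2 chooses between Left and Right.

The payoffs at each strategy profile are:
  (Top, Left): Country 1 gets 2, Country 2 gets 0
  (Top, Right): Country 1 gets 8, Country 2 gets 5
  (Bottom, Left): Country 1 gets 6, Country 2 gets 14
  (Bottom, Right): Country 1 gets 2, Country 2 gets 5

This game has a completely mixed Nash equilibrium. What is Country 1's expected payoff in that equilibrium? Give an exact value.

22/5

First find q, the probability Country 2 plays Left, from Country 1's indifference between Top and Bottom: 2q + 8(1−q) = 6q + 2(1−q), giving q = 3/5.
Since Country 1 is indifferent in equilibrium, Country 1's expected payoff equals the payoff from either row against (3/5, 2/5). Using Top: 2(3/5) + 8(2/5) = 22/5.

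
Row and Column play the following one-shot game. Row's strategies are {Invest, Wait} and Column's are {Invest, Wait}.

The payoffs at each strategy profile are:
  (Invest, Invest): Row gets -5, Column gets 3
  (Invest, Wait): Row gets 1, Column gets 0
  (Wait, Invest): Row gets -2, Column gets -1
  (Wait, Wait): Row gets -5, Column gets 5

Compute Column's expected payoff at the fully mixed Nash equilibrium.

First find x, the probability Row plays Invest, from Column's indifference between Invest and Wait: 3x − (1−x) = 5(1−x), giving x = 2/3.
Since Column is indifferent in equilibrium, Column's expected payoff equals the payoff from either column against (2/3, 1/3). Using Invest: 3(2/3) − (1/3) = 5/3.

5/3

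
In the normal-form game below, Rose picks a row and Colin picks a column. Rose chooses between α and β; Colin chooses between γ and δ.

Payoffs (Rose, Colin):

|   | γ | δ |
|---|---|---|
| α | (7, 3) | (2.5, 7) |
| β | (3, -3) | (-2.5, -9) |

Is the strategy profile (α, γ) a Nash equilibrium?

At (α, γ), Rose earns 7; switching to β would give 3, so Rose has no profitable deviation.
Colin earns 3; switching to δ would give 7, so Colin would deviate.
Since at least one player can profitably deviate, this is not a Nash equilibrium.

No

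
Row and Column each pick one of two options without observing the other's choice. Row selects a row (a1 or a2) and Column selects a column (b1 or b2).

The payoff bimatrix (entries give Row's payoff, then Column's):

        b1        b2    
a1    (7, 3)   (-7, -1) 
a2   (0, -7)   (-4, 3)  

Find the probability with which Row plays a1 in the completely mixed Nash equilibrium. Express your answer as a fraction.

5/7

Let x be the probability that Row plays a1. In a completely mixed equilibrium, Column must be indifferent between b1 and b2.
Column's expected payoff from b1 is 3x − 7(1−x); from b2 it is −x + 3(1−x).
Setting these equal: 10x − 7 = −4x + 3, so x = 5/7.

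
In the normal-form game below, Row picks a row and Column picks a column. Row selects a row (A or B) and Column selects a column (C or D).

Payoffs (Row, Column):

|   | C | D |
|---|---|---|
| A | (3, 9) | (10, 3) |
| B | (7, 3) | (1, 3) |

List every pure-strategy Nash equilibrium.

(A, C): Row prefers B (7 > 3) — not an equilibrium.
(A, D): Column prefers C (9 > 3) — not an equilibrium.
(B, C): Row gets 7 ≥ 3 from A, and Column gets 3 ≥ 3 from D — Nash equilibrium.
(B, D): Row prefers A (10 > 1) — not an equilibrium.

(B, C)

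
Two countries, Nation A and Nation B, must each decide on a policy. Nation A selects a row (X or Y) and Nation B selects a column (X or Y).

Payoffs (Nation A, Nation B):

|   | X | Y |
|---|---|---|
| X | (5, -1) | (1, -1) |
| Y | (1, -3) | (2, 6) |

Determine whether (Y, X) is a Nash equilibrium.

No

At (Y, X), Nation A earns 1; switching to X would give 5, so Nation A would deviate.
Nation B earns -3; switching to Y would give 6, so Nation B would deviate.
Since at least one player can profitably deviate, this is not a Nash equilibrium.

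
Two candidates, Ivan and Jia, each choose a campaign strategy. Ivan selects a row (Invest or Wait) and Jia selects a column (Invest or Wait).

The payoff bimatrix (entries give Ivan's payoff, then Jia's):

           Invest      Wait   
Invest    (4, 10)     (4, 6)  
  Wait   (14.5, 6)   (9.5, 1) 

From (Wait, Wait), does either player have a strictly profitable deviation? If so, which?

Ivan at (Wait, Wait) earns 9.5; deviating to Invest yields 4 — not better.
Jia earns 1; deviating to Invest yields 6 — a strict improvement.
Only Jia has a strictly profitable deviation.

Jia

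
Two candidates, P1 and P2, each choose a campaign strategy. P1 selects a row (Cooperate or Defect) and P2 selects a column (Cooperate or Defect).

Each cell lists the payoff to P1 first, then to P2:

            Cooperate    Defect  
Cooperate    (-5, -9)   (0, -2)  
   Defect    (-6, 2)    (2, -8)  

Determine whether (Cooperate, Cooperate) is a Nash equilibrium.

No

At (Cooperate, Cooperate), P1 earns -5; switching to Defect would give -6, so P1 has no profitable deviation.
P2 earns -9; switching to Defect would give -2, so P2 would deviate.
Since at least one player can profitably deviate, this is not a Nash equilibrium.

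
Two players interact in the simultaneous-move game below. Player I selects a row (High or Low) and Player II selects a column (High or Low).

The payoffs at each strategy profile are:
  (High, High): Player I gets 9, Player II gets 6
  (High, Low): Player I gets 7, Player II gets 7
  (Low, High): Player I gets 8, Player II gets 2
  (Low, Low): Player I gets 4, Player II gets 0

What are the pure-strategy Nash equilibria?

(High, High): Player II prefers Low (7 > 6) — not an equilibrium.
(High, Low): Player I gets 7 ≥ 4 from Low, and Player II gets 7 ≥ 6 from High — Nash equilibrium.
(Low, High): Player I prefers High (9 > 8) — not an equilibrium.
(Low, Low): Player I prefers High (7 > 4); Player II prefers High (2 > 0) — not an equilibrium.

(High, Low)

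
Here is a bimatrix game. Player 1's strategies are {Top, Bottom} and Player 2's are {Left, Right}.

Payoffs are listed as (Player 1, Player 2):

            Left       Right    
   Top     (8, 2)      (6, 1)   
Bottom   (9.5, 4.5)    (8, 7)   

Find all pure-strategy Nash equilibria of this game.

(Bottom, Right)

(Top, Left): Player 1 prefers Bottom (9.5 > 8) — not an equilibrium.
(Top, Right): Player 1 prefers Bottom (8 > 6); Player 2 prefers Left (2 > 1) — not an equilibrium.
(Bottom, Left): Player 2 prefers Right (7 > 4.5) — not an equilibrium.
(Bottom, Right): Player 1 gets 8 ≥ 6 from Top, and Player 2 gets 7 ≥ 4.5 from Left — Nash equilibrium.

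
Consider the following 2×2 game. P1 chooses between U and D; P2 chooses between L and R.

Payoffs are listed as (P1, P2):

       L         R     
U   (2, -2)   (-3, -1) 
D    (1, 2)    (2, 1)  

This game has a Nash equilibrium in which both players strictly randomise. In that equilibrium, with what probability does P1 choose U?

Let r be the probability that P1 plays U. In a completely mixed equilibrium, P2 must be indifferent between L and R.
P2's expected payoff from L is −2r + 2(1−r); from R it is −r + (1−r).
Setting these equal: −4r + 2 = −2r + 1, so r = 1/2.

1/2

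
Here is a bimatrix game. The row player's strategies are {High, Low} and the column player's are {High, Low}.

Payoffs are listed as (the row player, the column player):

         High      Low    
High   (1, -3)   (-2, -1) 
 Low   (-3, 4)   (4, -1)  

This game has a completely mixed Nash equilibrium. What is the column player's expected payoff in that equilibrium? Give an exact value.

First find x, the probability the row player plays High, from the column player's indifference between High and Low: −3x + 4(1−x) = −x − (1−x), giving x = 5/7.
Since the column player is indifferent in equilibrium, the column player's expected payoff equals the payoff from either column against (5/7, 2/7). Using High: −3(5/7) + 4(2/7) = -1.

-1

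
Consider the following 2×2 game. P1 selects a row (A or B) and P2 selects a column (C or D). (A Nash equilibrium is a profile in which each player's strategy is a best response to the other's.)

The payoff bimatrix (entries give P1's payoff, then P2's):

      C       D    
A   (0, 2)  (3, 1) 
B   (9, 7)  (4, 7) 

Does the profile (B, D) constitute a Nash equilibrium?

Yes

At (B, D), P1 earns 4; switching to A would give 3, so P1 has no profitable deviation.
P2 earns 7; switching to C would give 7, so P2 has no profitable deviation.
Neither player can gain by a unilateral deviation, so this profile is a Nash equilibrium.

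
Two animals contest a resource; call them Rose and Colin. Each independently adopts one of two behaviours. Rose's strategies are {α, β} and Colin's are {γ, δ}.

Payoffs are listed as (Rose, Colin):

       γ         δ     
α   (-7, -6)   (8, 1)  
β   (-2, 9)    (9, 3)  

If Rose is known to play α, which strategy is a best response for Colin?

δ

Against α, Colin earns -6 from γ and 1 from δ.
So δ is the best response.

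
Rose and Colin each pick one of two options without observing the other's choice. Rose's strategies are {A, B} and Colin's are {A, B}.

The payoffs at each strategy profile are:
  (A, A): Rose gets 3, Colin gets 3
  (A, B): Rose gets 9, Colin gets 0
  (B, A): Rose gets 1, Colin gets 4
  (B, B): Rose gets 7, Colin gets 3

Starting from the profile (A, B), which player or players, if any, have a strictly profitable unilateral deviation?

Colin

Rose at (A, B) earns 9; deviating to B yields 7 — not better.
Colin earns 0; deviating to A yields 3 — a strict improvement.
Only Colin has a strictly profitable deviation.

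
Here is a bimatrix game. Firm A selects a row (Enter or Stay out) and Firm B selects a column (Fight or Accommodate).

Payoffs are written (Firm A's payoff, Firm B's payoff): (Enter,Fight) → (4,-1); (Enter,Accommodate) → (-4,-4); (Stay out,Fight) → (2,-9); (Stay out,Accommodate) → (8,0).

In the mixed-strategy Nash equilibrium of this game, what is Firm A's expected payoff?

First find y, the probability Firm B plays Fight, from Firm A's indifference between Enter and Stay out: 4y − 4(1−y) = 2y + 8(1−y), giving y = 6/7.
Since Firm A is indifferent in equilibrium, Firm A's expected payoff equals the payoff from either row against (6/7, 1/7). Using Enter: 4(6/7) − 4(1/7) = 20/7.

20/7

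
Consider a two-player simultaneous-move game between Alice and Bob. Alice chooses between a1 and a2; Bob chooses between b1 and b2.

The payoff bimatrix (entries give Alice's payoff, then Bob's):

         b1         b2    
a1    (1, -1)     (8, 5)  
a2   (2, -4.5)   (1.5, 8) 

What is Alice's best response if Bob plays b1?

a2

Against b1, Alice earns 1 from a1 and 2 from a2.
So a2 is the best response.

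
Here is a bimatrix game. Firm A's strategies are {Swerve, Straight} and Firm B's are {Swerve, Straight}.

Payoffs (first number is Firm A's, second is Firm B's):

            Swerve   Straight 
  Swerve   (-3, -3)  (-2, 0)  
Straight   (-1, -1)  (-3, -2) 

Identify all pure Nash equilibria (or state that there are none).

(Swerve, Swerve): Firm A prefers Straight (-1 > -3); Firm B prefers Straight (0 > -3) — not an equilibrium.
(Swerve, Straight): Firm A gets -2 ≥ -3 from Straight, and Firm B gets 0 ≥ -3 from Swerve — Nash equilibrium.
(Straight, Swerve): Firm A gets -1 ≥ -3 from Swerve, and Firm B gets -1 ≥ -2 from Straight — Nash equilibrium.
(Straight, Straight): Firm A prefers Swerve (-2 > -3); Firm B prefers Swerve (-1 > -2) — not an equilibrium.

(Swerve, Straight) and (Straight, Swerve)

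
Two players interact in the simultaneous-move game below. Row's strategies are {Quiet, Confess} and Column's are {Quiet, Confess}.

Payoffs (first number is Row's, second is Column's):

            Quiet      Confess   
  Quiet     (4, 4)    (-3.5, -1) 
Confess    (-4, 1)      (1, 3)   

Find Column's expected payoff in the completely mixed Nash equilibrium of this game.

13/7

First find p, the probability Row plays Quiet, from Column's indifference between Quiet and Confess: 4p + (1−p) = −p + 3(1−p), giving p = 2/7.
Since Column is indifferent in equilibrium, Column's expected payoff equals the payoff from either column against (2/7, 5/7). Using Quiet: 4(2/7) + (5/7) = 13/7.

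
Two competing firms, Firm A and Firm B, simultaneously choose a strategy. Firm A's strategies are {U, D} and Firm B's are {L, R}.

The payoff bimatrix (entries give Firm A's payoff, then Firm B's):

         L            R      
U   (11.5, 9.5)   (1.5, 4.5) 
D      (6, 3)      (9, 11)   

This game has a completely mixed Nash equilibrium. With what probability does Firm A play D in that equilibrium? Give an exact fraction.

5/13

Let p be the probability that Firm A plays U. In a completely mixed equilibrium, Firm B must be indifferent between L and R.
Firm B's expected payoff from L is 9.5p + 3(1−p); from R it is 4.5p + 11(1−p).
Setting these equal: 6.5p + 3 = −6.5p + 11, so p = 8/13.
Therefore Firm A plays D with probability 1 − 8/13 = 5/13.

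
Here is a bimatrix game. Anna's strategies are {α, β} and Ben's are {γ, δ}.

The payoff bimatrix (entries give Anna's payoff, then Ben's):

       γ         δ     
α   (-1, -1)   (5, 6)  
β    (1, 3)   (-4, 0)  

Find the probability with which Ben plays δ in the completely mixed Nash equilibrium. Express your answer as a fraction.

2/11

Let y be the probability that Ben plays γ. In a completely mixed equilibrium, Anna must be indifferent between α and β.
Anna's expected payoff from α is −y + 5(1−y); from β it is y − 4(1−y).
Setting these equal: −6y + 5 = 5y − 4, so y = 9/11.
Therefore Ben plays δ with probability 1 − 9/11 = 2/11.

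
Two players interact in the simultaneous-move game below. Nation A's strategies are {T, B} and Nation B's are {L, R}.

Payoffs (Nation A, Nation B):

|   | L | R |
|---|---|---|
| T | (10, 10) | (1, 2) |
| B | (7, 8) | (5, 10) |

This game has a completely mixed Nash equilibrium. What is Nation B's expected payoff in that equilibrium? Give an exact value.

42/5

First find p, the probability Nation A plays T, from Nation B's indifference between L and R: 10p + 8(1−p) = 2p + 10(1−p), giving p = 1/5.
Since Nation B is indifferent in equilibrium, Nation B's expected payoff equals the payoff from either column against (1/5, 4/5). Using L: 10(1/5) + 8(4/5) = 42/5.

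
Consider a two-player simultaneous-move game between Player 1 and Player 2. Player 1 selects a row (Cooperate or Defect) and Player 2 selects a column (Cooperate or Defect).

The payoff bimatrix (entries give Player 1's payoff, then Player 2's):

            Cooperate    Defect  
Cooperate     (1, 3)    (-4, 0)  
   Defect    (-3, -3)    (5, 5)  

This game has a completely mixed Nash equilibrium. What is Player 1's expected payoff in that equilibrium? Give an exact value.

-7/13

First find q, the probability Player 2 plays Cooperate, from Player 1's indifference between Cooperate and Defect: q − 4(1−q) = −3q + 5(1−q), giving q = 9/13.
Since Player 1 is indifferent in equilibrium, Player 1's expected payoff equals the payoff from either row against (9/13, 4/13). Using Cooperate: (9/13) − 4(4/13) = -7/13.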